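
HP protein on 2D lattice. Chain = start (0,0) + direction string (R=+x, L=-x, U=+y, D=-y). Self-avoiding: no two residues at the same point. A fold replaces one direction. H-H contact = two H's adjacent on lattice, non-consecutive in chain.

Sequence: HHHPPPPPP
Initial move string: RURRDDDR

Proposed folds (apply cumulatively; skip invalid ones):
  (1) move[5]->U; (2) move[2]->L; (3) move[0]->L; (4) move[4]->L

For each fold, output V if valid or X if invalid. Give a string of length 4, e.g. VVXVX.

Initial: RURRDDDR -> [(0, 0), (1, 0), (1, 1), (2, 1), (3, 1), (3, 0), (3, -1), (3, -2), (4, -2)]
Fold 1: move[5]->U => RURRDUDR INVALID (collision), skipped
Fold 2: move[2]->L => RULRDDDR INVALID (collision), skipped
Fold 3: move[0]->L => LURRDDDR VALID
Fold 4: move[4]->L => LURRLDDR INVALID (collision), skipped

Answer: XXVX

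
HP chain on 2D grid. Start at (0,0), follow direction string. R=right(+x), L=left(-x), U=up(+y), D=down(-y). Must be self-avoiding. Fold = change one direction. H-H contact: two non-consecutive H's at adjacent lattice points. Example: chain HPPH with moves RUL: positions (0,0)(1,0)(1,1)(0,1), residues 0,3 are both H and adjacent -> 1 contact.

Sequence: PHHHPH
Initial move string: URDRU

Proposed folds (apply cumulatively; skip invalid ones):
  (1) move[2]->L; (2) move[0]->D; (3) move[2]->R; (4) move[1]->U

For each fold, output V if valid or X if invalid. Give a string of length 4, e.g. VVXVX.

Initial: URDRU -> [(0, 0), (0, 1), (1, 1), (1, 0), (2, 0), (2, 1)]
Fold 1: move[2]->L => URLRU INVALID (collision), skipped
Fold 2: move[0]->D => DRDRU VALID
Fold 3: move[2]->R => DRRRU VALID
Fold 4: move[1]->U => DURRU INVALID (collision), skipped

Answer: XVVX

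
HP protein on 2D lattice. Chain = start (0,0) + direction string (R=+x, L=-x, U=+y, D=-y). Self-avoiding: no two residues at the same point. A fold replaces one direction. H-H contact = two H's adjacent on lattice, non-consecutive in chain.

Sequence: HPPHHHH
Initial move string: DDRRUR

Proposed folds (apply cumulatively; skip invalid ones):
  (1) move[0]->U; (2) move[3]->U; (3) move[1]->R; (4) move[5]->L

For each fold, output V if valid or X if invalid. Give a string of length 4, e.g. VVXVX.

Initial: DDRRUR -> [(0, 0), (0, -1), (0, -2), (1, -2), (2, -2), (2, -1), (3, -1)]
Fold 1: move[0]->U => UDRRUR INVALID (collision), skipped
Fold 2: move[3]->U => DDRUUR VALID
Fold 3: move[1]->R => DRRUUR VALID
Fold 4: move[5]->L => DRRUUL VALID

Answer: XVVV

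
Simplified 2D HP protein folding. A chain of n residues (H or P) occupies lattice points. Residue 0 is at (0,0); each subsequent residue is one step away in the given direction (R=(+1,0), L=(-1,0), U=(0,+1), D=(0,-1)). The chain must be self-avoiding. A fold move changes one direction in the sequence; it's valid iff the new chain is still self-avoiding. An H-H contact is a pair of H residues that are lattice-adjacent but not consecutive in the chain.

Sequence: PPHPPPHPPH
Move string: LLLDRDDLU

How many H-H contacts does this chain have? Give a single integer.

Positions: [(0, 0), (-1, 0), (-2, 0), (-3, 0), (-3, -1), (-2, -1), (-2, -2), (-2, -3), (-3, -3), (-3, -2)]
H-H contact: residue 6 @(-2,-2) - residue 9 @(-3, -2)

Answer: 1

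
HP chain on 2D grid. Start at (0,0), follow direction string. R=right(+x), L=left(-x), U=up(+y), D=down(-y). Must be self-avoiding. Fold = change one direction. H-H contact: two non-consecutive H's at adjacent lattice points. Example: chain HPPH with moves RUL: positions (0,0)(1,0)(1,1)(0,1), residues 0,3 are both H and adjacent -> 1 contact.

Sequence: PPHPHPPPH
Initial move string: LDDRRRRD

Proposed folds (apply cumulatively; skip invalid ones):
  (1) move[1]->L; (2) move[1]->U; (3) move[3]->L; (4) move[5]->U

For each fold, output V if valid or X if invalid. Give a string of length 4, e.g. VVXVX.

Initial: LDDRRRRD -> [(0, 0), (-1, 0), (-1, -1), (-1, -2), (0, -2), (1, -2), (2, -2), (3, -2), (3, -3)]
Fold 1: move[1]->L => LLDRRRRD VALID
Fold 2: move[1]->U => LUDRRRRD INVALID (collision), skipped
Fold 3: move[3]->L => LLDLRRRD INVALID (collision), skipped
Fold 4: move[5]->U => LLDRRURD INVALID (collision), skipped

Answer: VXXX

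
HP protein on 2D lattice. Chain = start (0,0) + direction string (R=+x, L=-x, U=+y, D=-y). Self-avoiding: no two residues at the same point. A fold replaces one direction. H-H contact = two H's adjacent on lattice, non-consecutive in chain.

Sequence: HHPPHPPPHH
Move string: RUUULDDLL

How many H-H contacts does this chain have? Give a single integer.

Positions: [(0, 0), (1, 0), (1, 1), (1, 2), (1, 3), (0, 3), (0, 2), (0, 1), (-1, 1), (-2, 1)]
No H-H contacts found.

Answer: 0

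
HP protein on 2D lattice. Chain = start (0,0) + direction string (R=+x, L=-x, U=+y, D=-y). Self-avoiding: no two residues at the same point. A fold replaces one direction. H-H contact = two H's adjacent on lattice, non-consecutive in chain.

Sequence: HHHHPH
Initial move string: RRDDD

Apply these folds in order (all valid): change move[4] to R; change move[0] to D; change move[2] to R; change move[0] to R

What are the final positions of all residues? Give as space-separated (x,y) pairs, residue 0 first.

Initial moves: RRDDD
Fold: move[4]->R => RRDDR (positions: [(0, 0), (1, 0), (2, 0), (2, -1), (2, -2), (3, -2)])
Fold: move[0]->D => DRDDR (positions: [(0, 0), (0, -1), (1, -1), (1, -2), (1, -3), (2, -3)])
Fold: move[2]->R => DRRDR (positions: [(0, 0), (0, -1), (1, -1), (2, -1), (2, -2), (3, -2)])
Fold: move[0]->R => RRRDR (positions: [(0, 0), (1, 0), (2, 0), (3, 0), (3, -1), (4, -1)])

Answer: (0,0) (1,0) (2,0) (3,0) (3,-1) (4,-1)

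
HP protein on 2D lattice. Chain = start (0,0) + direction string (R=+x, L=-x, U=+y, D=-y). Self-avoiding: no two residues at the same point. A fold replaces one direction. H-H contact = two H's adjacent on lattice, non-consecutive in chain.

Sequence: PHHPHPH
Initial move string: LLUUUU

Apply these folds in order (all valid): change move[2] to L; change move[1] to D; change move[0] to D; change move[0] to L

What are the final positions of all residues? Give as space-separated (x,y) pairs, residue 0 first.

Answer: (0,0) (-1,0) (-1,-1) (-2,-1) (-2,0) (-2,1) (-2,2)

Derivation:
Initial moves: LLUUUU
Fold: move[2]->L => LLLUUU (positions: [(0, 0), (-1, 0), (-2, 0), (-3, 0), (-3, 1), (-3, 2), (-3, 3)])
Fold: move[1]->D => LDLUUU (positions: [(0, 0), (-1, 0), (-1, -1), (-2, -1), (-2, 0), (-2, 1), (-2, 2)])
Fold: move[0]->D => DDLUUU (positions: [(0, 0), (0, -1), (0, -2), (-1, -2), (-1, -1), (-1, 0), (-1, 1)])
Fold: move[0]->L => LDLUUU (positions: [(0, 0), (-1, 0), (-1, -1), (-2, -1), (-2, 0), (-2, 1), (-2, 2)])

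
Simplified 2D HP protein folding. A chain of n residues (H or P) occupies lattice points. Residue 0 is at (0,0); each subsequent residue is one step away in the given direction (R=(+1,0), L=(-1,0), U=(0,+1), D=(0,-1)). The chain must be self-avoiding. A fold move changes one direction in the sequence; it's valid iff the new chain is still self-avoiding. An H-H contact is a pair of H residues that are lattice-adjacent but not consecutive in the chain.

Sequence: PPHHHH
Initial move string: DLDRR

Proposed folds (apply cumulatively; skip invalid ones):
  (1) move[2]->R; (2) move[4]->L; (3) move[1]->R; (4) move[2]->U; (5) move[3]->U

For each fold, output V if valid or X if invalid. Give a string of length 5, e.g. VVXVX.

Answer: XXVVV

Derivation:
Initial: DLDRR -> [(0, 0), (0, -1), (-1, -1), (-1, -2), (0, -2), (1, -2)]
Fold 1: move[2]->R => DLRRR INVALID (collision), skipped
Fold 2: move[4]->L => DLDRL INVALID (collision), skipped
Fold 3: move[1]->R => DRDRR VALID
Fold 4: move[2]->U => DRURR VALID
Fold 5: move[3]->U => DRUUR VALID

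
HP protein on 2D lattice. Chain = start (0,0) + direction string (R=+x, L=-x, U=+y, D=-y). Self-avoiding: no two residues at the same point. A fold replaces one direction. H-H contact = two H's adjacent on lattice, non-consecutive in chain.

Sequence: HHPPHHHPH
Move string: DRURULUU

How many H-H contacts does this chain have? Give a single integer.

Answer: 0

Derivation:
Positions: [(0, 0), (0, -1), (1, -1), (1, 0), (2, 0), (2, 1), (1, 1), (1, 2), (1, 3)]
No H-H contacts found.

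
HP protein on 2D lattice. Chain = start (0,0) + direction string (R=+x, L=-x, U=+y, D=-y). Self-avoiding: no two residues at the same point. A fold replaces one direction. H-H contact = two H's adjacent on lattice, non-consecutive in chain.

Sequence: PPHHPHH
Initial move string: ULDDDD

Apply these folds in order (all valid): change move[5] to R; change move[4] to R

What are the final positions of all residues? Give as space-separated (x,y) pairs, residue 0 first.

Answer: (0,0) (0,1) (-1,1) (-1,0) (-1,-1) (0,-1) (1,-1)

Derivation:
Initial moves: ULDDDD
Fold: move[5]->R => ULDDDR (positions: [(0, 0), (0, 1), (-1, 1), (-1, 0), (-1, -1), (-1, -2), (0, -2)])
Fold: move[4]->R => ULDDRR (positions: [(0, 0), (0, 1), (-1, 1), (-1, 0), (-1, -1), (0, -1), (1, -1)])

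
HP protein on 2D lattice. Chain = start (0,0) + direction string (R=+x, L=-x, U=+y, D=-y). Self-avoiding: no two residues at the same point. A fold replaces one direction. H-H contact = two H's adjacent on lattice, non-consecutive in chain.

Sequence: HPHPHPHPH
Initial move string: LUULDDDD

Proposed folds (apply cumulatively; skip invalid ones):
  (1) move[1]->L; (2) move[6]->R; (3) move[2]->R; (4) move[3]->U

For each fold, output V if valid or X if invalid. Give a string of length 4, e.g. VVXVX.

Initial: LUULDDDD -> [(0, 0), (-1, 0), (-1, 1), (-1, 2), (-2, 2), (-2, 1), (-2, 0), (-2, -1), (-2, -2)]
Fold 1: move[1]->L => LLULDDDD VALID
Fold 2: move[6]->R => LLULDDRD VALID
Fold 3: move[2]->R => LLRLDDRD INVALID (collision), skipped
Fold 4: move[3]->U => LLUUDDRD INVALID (collision), skipped

Answer: VVXX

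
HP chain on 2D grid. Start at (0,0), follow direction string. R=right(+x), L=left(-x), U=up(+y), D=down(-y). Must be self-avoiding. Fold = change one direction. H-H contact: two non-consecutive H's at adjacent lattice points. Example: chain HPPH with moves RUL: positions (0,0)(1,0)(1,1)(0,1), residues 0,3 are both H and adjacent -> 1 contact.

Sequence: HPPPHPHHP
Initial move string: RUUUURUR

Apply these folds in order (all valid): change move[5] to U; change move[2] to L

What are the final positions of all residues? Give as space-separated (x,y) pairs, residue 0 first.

Initial moves: RUUUURUR
Fold: move[5]->U => RUUUUUUR (positions: [(0, 0), (1, 0), (1, 1), (1, 2), (1, 3), (1, 4), (1, 5), (1, 6), (2, 6)])
Fold: move[2]->L => RULUUUUR (positions: [(0, 0), (1, 0), (1, 1), (0, 1), (0, 2), (0, 3), (0, 4), (0, 5), (1, 5)])

Answer: (0,0) (1,0) (1,1) (0,1) (0,2) (0,3) (0,4) (0,5) (1,5)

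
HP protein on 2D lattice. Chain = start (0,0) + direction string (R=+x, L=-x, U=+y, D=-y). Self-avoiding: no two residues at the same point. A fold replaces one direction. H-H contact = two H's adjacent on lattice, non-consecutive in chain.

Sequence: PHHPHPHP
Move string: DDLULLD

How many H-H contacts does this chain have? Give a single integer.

Positions: [(0, 0), (0, -1), (0, -2), (-1, -2), (-1, -1), (-2, -1), (-3, -1), (-3, -2)]
H-H contact: residue 1 @(0,-1) - residue 4 @(-1, -1)

Answer: 1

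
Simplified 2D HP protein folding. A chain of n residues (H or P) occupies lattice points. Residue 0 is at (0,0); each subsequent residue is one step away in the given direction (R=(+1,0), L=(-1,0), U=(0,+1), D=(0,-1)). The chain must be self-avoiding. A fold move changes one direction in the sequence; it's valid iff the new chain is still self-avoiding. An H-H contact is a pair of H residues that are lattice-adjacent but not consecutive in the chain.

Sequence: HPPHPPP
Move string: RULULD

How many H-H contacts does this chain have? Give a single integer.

Answer: 1

Derivation:
Positions: [(0, 0), (1, 0), (1, 1), (0, 1), (0, 2), (-1, 2), (-1, 1)]
H-H contact: residue 0 @(0,0) - residue 3 @(0, 1)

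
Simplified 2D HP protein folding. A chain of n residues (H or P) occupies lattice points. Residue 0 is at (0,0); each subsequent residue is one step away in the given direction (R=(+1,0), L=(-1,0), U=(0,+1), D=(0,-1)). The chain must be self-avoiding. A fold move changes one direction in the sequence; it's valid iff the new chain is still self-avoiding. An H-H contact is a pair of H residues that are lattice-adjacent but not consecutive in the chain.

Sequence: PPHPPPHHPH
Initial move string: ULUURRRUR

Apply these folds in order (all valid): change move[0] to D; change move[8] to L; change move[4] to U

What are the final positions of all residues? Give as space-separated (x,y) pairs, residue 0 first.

Initial moves: ULUURRRUR
Fold: move[0]->D => DLUURRRUR (positions: [(0, 0), (0, -1), (-1, -1), (-1, 0), (-1, 1), (0, 1), (1, 1), (2, 1), (2, 2), (3, 2)])
Fold: move[8]->L => DLUURRRUL (positions: [(0, 0), (0, -1), (-1, -1), (-1, 0), (-1, 1), (0, 1), (1, 1), (2, 1), (2, 2), (1, 2)])
Fold: move[4]->U => DLUUURRUL (positions: [(0, 0), (0, -1), (-1, -1), (-1, 0), (-1, 1), (-1, 2), (0, 2), (1, 2), (1, 3), (0, 3)])

Answer: (0,0) (0,-1) (-1,-1) (-1,0) (-1,1) (-1,2) (0,2) (1,2) (1,3) (0,3)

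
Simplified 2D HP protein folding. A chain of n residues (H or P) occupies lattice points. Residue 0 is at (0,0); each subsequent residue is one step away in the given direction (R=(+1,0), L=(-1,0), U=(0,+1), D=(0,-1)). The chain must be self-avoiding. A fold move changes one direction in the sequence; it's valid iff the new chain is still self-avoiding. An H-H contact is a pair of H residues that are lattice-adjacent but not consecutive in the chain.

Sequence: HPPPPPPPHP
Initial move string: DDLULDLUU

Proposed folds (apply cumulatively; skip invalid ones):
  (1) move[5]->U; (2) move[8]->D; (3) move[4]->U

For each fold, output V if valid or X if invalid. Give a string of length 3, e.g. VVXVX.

Answer: VXV

Derivation:
Initial: DDLULDLUU -> [(0, 0), (0, -1), (0, -2), (-1, -2), (-1, -1), (-2, -1), (-2, -2), (-3, -2), (-3, -1), (-3, 0)]
Fold 1: move[5]->U => DDLULULUU VALID
Fold 2: move[8]->D => DDLULULUD INVALID (collision), skipped
Fold 3: move[4]->U => DDLUUULUU VALID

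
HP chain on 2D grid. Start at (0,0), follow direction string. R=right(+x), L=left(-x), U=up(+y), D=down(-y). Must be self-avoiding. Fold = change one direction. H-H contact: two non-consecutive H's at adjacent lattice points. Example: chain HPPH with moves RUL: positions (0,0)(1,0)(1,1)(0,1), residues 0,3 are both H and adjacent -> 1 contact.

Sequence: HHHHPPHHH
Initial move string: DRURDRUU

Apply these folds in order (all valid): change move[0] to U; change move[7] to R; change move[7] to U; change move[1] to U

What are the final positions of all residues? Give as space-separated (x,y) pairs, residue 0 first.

Answer: (0,0) (0,1) (0,2) (0,3) (1,3) (1,2) (2,2) (2,3) (2,4)

Derivation:
Initial moves: DRURDRUU
Fold: move[0]->U => URURDRUU (positions: [(0, 0), (0, 1), (1, 1), (1, 2), (2, 2), (2, 1), (3, 1), (3, 2), (3, 3)])
Fold: move[7]->R => URURDRUR (positions: [(0, 0), (0, 1), (1, 1), (1, 2), (2, 2), (2, 1), (3, 1), (3, 2), (4, 2)])
Fold: move[7]->U => URURDRUU (positions: [(0, 0), (0, 1), (1, 1), (1, 2), (2, 2), (2, 1), (3, 1), (3, 2), (3, 3)])
Fold: move[1]->U => UUURDRUU (positions: [(0, 0), (0, 1), (0, 2), (0, 3), (1, 3), (1, 2), (2, 2), (2, 3), (2, 4)])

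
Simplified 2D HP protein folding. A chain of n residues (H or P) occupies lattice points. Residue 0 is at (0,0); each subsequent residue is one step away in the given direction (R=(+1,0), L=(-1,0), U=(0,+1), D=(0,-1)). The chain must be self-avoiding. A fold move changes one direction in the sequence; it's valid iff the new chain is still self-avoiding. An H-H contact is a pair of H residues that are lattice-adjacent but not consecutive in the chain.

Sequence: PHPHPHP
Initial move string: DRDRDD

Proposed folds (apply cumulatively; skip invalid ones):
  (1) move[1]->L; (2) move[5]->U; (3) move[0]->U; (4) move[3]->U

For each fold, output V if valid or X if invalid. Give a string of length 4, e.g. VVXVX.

Initial: DRDRDD -> [(0, 0), (0, -1), (1, -1), (1, -2), (2, -2), (2, -3), (2, -4)]
Fold 1: move[1]->L => DLDRDD VALID
Fold 2: move[5]->U => DLDRDU INVALID (collision), skipped
Fold 3: move[0]->U => ULDRDD INVALID (collision), skipped
Fold 4: move[3]->U => DLDUDD INVALID (collision), skipped

Answer: VXXX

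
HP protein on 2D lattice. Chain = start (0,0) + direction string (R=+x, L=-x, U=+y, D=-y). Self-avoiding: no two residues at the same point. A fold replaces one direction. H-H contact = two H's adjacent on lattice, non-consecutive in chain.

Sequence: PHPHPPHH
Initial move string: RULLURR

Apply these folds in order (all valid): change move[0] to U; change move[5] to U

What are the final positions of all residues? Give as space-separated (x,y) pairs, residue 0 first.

Initial moves: RULLURR
Fold: move[0]->U => UULLURR (positions: [(0, 0), (0, 1), (0, 2), (-1, 2), (-2, 2), (-2, 3), (-1, 3), (0, 3)])
Fold: move[5]->U => UULLUUR (positions: [(0, 0), (0, 1), (0, 2), (-1, 2), (-2, 2), (-2, 3), (-2, 4), (-1, 4)])

Answer: (0,0) (0,1) (0,2) (-1,2) (-2,2) (-2,3) (-2,4) (-1,4)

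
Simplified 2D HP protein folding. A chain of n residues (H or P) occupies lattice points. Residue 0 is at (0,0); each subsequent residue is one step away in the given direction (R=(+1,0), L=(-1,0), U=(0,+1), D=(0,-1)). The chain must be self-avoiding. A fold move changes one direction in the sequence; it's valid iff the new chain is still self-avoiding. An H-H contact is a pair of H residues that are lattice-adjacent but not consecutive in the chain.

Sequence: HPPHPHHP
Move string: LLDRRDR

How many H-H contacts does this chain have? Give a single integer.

Positions: [(0, 0), (-1, 0), (-2, 0), (-2, -1), (-1, -1), (0, -1), (0, -2), (1, -2)]
H-H contact: residue 0 @(0,0) - residue 5 @(0, -1)

Answer: 1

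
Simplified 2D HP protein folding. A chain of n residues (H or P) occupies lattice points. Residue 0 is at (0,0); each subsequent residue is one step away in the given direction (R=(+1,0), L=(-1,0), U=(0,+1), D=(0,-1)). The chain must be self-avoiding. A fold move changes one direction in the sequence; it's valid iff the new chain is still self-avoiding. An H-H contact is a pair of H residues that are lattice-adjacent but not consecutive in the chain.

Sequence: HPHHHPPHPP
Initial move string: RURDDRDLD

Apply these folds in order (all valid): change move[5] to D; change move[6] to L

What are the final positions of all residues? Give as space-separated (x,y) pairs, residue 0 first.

Answer: (0,0) (1,0) (1,1) (2,1) (2,0) (2,-1) (2,-2) (1,-2) (0,-2) (0,-3)

Derivation:
Initial moves: RURDDRDLD
Fold: move[5]->D => RURDDDDLD (positions: [(0, 0), (1, 0), (1, 1), (2, 1), (2, 0), (2, -1), (2, -2), (2, -3), (1, -3), (1, -4)])
Fold: move[6]->L => RURDDDLLD (positions: [(0, 0), (1, 0), (1, 1), (2, 1), (2, 0), (2, -1), (2, -2), (1, -2), (0, -2), (0, -3)])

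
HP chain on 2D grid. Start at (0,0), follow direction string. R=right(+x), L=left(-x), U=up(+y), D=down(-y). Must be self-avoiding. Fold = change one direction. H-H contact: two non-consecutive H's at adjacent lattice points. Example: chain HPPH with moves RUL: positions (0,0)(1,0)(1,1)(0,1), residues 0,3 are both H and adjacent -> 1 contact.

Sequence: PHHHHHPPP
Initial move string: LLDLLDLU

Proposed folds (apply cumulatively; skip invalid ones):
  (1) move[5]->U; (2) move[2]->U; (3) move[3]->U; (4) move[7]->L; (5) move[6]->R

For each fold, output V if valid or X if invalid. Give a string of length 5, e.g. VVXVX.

Answer: VVVVX

Derivation:
Initial: LLDLLDLU -> [(0, 0), (-1, 0), (-2, 0), (-2, -1), (-3, -1), (-4, -1), (-4, -2), (-5, -2), (-5, -1)]
Fold 1: move[5]->U => LLDLLULU VALID
Fold 2: move[2]->U => LLULLULU VALID
Fold 3: move[3]->U => LLUULULU VALID
Fold 4: move[7]->L => LLUULULL VALID
Fold 5: move[6]->R => LLUULURL INVALID (collision), skipped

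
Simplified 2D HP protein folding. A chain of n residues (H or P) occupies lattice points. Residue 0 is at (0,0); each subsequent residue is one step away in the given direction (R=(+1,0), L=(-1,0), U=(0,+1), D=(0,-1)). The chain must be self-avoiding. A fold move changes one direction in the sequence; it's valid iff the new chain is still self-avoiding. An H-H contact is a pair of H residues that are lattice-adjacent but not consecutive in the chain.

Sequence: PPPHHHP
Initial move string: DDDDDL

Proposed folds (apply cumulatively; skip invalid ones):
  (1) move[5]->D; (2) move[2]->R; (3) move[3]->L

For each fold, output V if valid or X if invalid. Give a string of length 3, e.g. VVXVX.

Initial: DDDDDL -> [(0, 0), (0, -1), (0, -2), (0, -3), (0, -4), (0, -5), (-1, -5)]
Fold 1: move[5]->D => DDDDDD VALID
Fold 2: move[2]->R => DDRDDD VALID
Fold 3: move[3]->L => DDRLDD INVALID (collision), skipped

Answer: VVX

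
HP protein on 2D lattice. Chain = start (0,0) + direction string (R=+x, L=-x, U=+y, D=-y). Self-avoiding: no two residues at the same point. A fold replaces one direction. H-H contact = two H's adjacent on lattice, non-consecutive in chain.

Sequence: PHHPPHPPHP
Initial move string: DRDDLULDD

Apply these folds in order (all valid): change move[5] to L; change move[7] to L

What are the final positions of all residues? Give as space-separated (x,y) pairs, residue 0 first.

Initial moves: DRDDLULDD
Fold: move[5]->L => DRDDLLLDD (positions: [(0, 0), (0, -1), (1, -1), (1, -2), (1, -3), (0, -3), (-1, -3), (-2, -3), (-2, -4), (-2, -5)])
Fold: move[7]->L => DRDDLLLLD (positions: [(0, 0), (0, -1), (1, -1), (1, -2), (1, -3), (0, -3), (-1, -3), (-2, -3), (-3, -3), (-3, -4)])

Answer: (0,0) (0,-1) (1,-1) (1,-2) (1,-3) (0,-3) (-1,-3) (-2,-3) (-3,-3) (-3,-4)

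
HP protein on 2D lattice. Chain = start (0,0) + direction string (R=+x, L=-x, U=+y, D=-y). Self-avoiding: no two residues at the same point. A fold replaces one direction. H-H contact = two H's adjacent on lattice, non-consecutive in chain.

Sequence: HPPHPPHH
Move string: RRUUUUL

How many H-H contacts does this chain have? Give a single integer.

Answer: 0

Derivation:
Positions: [(0, 0), (1, 0), (2, 0), (2, 1), (2, 2), (2, 3), (2, 4), (1, 4)]
No H-H contacts found.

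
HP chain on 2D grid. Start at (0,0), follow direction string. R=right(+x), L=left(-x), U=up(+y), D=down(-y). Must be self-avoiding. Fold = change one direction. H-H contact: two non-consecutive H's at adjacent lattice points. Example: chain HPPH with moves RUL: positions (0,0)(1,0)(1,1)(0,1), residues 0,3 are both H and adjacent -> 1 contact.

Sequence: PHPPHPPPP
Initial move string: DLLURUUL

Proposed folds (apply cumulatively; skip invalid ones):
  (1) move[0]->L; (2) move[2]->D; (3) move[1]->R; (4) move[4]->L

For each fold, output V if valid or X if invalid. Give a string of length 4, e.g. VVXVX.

Answer: VXXV

Derivation:
Initial: DLLURUUL -> [(0, 0), (0, -1), (-1, -1), (-2, -1), (-2, 0), (-1, 0), (-1, 1), (-1, 2), (-2, 2)]
Fold 1: move[0]->L => LLLURUUL VALID
Fold 2: move[2]->D => LLDURUUL INVALID (collision), skipped
Fold 3: move[1]->R => LRLURUUL INVALID (collision), skipped
Fold 4: move[4]->L => LLLULUUL VALID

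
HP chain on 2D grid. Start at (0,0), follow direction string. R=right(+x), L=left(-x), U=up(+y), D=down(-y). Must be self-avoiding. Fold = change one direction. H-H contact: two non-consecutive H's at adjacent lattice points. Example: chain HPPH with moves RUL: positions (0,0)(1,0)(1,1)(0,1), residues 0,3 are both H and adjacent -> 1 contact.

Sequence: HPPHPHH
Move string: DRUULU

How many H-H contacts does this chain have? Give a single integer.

Positions: [(0, 0), (0, -1), (1, -1), (1, 0), (1, 1), (0, 1), (0, 2)]
H-H contact: residue 0 @(0,0) - residue 3 @(1, 0)
H-H contact: residue 0 @(0,0) - residue 5 @(0, 1)

Answer: 2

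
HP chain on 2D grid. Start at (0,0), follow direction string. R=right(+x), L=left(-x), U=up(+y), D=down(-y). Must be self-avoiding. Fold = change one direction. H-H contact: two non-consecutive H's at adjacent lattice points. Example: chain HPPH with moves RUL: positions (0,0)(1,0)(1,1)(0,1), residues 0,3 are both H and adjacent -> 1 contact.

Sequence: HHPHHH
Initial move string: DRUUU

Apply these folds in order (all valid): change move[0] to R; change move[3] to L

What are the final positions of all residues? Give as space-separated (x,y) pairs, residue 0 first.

Initial moves: DRUUU
Fold: move[0]->R => RRUUU (positions: [(0, 0), (1, 0), (2, 0), (2, 1), (2, 2), (2, 3)])
Fold: move[3]->L => RRULU (positions: [(0, 0), (1, 0), (2, 0), (2, 1), (1, 1), (1, 2)])

Answer: (0,0) (1,0) (2,0) (2,1) (1,1) (1,2)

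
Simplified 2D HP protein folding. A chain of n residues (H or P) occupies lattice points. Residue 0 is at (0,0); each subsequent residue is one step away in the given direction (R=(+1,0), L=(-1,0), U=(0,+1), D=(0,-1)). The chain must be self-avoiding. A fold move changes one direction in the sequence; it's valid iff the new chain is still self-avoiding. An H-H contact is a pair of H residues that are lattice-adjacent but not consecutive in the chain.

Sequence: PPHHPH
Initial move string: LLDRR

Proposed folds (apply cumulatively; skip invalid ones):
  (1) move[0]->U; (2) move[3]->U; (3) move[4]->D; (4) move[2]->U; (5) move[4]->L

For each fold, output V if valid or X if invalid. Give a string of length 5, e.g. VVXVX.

Initial: LLDRR -> [(0, 0), (-1, 0), (-2, 0), (-2, -1), (-1, -1), (0, -1)]
Fold 1: move[0]->U => ULDRR INVALID (collision), skipped
Fold 2: move[3]->U => LLDUR INVALID (collision), skipped
Fold 3: move[4]->D => LLDRD VALID
Fold 4: move[2]->U => LLURD INVALID (collision), skipped
Fold 5: move[4]->L => LLDRL INVALID (collision), skipped

Answer: XXVXX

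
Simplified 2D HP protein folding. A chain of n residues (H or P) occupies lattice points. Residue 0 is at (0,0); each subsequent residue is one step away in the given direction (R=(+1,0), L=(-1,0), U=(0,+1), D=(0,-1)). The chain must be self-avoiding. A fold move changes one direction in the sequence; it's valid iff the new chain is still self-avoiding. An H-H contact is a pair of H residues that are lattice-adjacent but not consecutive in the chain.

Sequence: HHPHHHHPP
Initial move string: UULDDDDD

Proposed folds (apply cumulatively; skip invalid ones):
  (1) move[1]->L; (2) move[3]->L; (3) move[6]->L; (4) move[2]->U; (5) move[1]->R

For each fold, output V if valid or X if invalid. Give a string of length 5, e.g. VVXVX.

Initial: UULDDDDD -> [(0, 0), (0, 1), (0, 2), (-1, 2), (-1, 1), (-1, 0), (-1, -1), (-1, -2), (-1, -3)]
Fold 1: move[1]->L => ULLDDDDD VALID
Fold 2: move[3]->L => ULLLDDDD VALID
Fold 3: move[6]->L => ULLLDDLD VALID
Fold 4: move[2]->U => ULULDDLD VALID
Fold 5: move[1]->R => URULDDLD INVALID (collision), skipped

Answer: VVVVX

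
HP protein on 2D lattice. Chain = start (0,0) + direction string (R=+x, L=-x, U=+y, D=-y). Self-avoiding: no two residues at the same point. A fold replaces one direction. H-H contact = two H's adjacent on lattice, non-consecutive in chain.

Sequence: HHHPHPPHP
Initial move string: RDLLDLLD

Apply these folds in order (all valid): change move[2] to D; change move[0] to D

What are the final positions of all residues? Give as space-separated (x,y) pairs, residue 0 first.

Answer: (0,0) (0,-1) (0,-2) (0,-3) (-1,-3) (-1,-4) (-2,-4) (-3,-4) (-3,-5)

Derivation:
Initial moves: RDLLDLLD
Fold: move[2]->D => RDDLDLLD (positions: [(0, 0), (1, 0), (1, -1), (1, -2), (0, -2), (0, -3), (-1, -3), (-2, -3), (-2, -4)])
Fold: move[0]->D => DDDLDLLD (positions: [(0, 0), (0, -1), (0, -2), (0, -3), (-1, -3), (-1, -4), (-2, -4), (-3, -4), (-3, -5)])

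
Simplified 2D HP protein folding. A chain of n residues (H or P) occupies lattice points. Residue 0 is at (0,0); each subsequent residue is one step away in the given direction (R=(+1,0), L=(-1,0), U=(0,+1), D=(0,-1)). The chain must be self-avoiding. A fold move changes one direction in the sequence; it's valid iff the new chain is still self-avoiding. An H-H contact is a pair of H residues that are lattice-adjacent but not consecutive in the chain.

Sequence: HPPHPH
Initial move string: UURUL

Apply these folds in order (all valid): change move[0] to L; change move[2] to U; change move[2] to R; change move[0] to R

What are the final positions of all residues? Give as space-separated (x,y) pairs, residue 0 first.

Initial moves: UURUL
Fold: move[0]->L => LURUL (positions: [(0, 0), (-1, 0), (-1, 1), (0, 1), (0, 2), (-1, 2)])
Fold: move[2]->U => LUUUL (positions: [(0, 0), (-1, 0), (-1, 1), (-1, 2), (-1, 3), (-2, 3)])
Fold: move[2]->R => LURUL (positions: [(0, 0), (-1, 0), (-1, 1), (0, 1), (0, 2), (-1, 2)])
Fold: move[0]->R => RURUL (positions: [(0, 0), (1, 0), (1, 1), (2, 1), (2, 2), (1, 2)])

Answer: (0,0) (1,0) (1,1) (2,1) (2,2) (1,2)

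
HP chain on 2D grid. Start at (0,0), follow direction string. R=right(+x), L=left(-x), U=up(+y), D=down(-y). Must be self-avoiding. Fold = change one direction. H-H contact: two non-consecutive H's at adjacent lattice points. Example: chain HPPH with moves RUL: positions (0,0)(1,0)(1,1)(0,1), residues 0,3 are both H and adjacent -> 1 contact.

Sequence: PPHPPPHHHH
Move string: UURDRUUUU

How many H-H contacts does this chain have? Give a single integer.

Answer: 0

Derivation:
Positions: [(0, 0), (0, 1), (0, 2), (1, 2), (1, 1), (2, 1), (2, 2), (2, 3), (2, 4), (2, 5)]
No H-H contacts found.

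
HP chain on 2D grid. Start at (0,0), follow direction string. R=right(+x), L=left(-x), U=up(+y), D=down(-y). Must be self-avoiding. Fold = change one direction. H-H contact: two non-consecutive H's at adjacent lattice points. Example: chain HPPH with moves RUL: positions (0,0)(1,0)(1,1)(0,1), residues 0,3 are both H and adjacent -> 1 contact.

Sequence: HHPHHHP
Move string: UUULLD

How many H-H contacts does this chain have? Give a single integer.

Answer: 0

Derivation:
Positions: [(0, 0), (0, 1), (0, 2), (0, 3), (-1, 3), (-2, 3), (-2, 2)]
No H-H contacts found.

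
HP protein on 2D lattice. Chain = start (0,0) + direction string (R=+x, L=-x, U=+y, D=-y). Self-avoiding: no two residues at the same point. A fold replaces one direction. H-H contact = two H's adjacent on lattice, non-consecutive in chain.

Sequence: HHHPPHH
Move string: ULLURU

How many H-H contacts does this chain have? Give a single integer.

Answer: 1

Derivation:
Positions: [(0, 0), (0, 1), (-1, 1), (-2, 1), (-2, 2), (-1, 2), (-1, 3)]
H-H contact: residue 2 @(-1,1) - residue 5 @(-1, 2)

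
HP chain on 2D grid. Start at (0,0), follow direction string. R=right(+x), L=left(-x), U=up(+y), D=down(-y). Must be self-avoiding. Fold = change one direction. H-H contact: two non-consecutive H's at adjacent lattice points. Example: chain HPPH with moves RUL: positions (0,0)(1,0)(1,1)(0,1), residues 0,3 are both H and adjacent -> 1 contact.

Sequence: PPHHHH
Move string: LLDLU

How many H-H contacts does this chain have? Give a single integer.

Positions: [(0, 0), (-1, 0), (-2, 0), (-2, -1), (-3, -1), (-3, 0)]
H-H contact: residue 2 @(-2,0) - residue 5 @(-3, 0)

Answer: 1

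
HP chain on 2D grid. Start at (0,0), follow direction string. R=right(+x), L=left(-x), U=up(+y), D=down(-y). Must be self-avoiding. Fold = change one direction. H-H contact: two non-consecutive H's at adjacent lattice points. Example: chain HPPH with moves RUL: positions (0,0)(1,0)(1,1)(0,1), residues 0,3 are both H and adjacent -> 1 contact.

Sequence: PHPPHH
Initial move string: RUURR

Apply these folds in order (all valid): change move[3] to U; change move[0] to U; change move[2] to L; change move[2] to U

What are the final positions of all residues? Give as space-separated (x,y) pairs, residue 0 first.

Answer: (0,0) (0,1) (0,2) (0,3) (0,4) (1,4)

Derivation:
Initial moves: RUURR
Fold: move[3]->U => RUUUR (positions: [(0, 0), (1, 0), (1, 1), (1, 2), (1, 3), (2, 3)])
Fold: move[0]->U => UUUUR (positions: [(0, 0), (0, 1), (0, 2), (0, 3), (0, 4), (1, 4)])
Fold: move[2]->L => UULUR (positions: [(0, 0), (0, 1), (0, 2), (-1, 2), (-1, 3), (0, 3)])
Fold: move[2]->U => UUUUR (positions: [(0, 0), (0, 1), (0, 2), (0, 3), (0, 4), (1, 4)])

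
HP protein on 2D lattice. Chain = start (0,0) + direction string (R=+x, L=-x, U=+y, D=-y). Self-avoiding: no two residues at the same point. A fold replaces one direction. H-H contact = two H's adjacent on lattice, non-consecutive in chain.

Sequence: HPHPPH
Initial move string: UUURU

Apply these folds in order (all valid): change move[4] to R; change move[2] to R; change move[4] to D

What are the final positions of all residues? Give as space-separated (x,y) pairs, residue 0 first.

Initial moves: UUURU
Fold: move[4]->R => UUURR (positions: [(0, 0), (0, 1), (0, 2), (0, 3), (1, 3), (2, 3)])
Fold: move[2]->R => UURRR (positions: [(0, 0), (0, 1), (0, 2), (1, 2), (2, 2), (3, 2)])
Fold: move[4]->D => UURRD (positions: [(0, 0), (0, 1), (0, 2), (1, 2), (2, 2), (2, 1)])

Answer: (0,0) (0,1) (0,2) (1,2) (2,2) (2,1)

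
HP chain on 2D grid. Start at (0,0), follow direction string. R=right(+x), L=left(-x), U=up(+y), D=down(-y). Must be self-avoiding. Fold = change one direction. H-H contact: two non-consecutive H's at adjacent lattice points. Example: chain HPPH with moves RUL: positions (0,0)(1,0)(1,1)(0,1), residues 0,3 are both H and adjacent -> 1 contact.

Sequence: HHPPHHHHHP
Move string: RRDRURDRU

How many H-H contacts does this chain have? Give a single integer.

Answer: 1

Derivation:
Positions: [(0, 0), (1, 0), (2, 0), (2, -1), (3, -1), (3, 0), (4, 0), (4, -1), (5, -1), (5, 0)]
H-H contact: residue 4 @(3,-1) - residue 7 @(4, -1)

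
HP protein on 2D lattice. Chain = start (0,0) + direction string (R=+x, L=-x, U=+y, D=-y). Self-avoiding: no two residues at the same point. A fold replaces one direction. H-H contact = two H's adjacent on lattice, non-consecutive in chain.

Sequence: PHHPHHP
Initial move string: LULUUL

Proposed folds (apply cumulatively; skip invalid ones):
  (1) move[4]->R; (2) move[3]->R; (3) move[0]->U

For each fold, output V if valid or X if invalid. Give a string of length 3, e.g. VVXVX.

Initial: LULUUL -> [(0, 0), (-1, 0), (-1, 1), (-2, 1), (-2, 2), (-2, 3), (-3, 3)]
Fold 1: move[4]->R => LULURL INVALID (collision), skipped
Fold 2: move[3]->R => LULRUL INVALID (collision), skipped
Fold 3: move[0]->U => UULUUL VALID

Answer: XXV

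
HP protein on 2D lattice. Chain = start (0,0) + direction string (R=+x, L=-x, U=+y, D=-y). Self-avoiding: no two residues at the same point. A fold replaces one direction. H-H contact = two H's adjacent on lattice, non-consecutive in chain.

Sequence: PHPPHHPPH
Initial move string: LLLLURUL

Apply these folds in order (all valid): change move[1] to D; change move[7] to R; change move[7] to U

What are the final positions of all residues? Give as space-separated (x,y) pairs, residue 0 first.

Initial moves: LLLLURUL
Fold: move[1]->D => LDLLURUL (positions: [(0, 0), (-1, 0), (-1, -1), (-2, -1), (-3, -1), (-3, 0), (-2, 0), (-2, 1), (-3, 1)])
Fold: move[7]->R => LDLLURUR (positions: [(0, 0), (-1, 0), (-1, -1), (-2, -1), (-3, -1), (-3, 0), (-2, 0), (-2, 1), (-1, 1)])
Fold: move[7]->U => LDLLURUU (positions: [(0, 0), (-1, 0), (-1, -1), (-2, -1), (-3, -1), (-3, 0), (-2, 0), (-2, 1), (-2, 2)])

Answer: (0,0) (-1,0) (-1,-1) (-2,-1) (-3,-1) (-3,0) (-2,0) (-2,1) (-2,2)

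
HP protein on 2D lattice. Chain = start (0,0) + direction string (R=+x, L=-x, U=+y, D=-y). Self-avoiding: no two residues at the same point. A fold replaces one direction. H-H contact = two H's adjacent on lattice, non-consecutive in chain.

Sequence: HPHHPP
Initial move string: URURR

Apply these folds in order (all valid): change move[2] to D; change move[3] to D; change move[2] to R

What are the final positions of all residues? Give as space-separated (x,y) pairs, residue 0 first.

Answer: (0,0) (0,1) (1,1) (2,1) (2,0) (3,0)

Derivation:
Initial moves: URURR
Fold: move[2]->D => URDRR (positions: [(0, 0), (0, 1), (1, 1), (1, 0), (2, 0), (3, 0)])
Fold: move[3]->D => URDDR (positions: [(0, 0), (0, 1), (1, 1), (1, 0), (1, -1), (2, -1)])
Fold: move[2]->R => URRDR (positions: [(0, 0), (0, 1), (1, 1), (2, 1), (2, 0), (3, 0)])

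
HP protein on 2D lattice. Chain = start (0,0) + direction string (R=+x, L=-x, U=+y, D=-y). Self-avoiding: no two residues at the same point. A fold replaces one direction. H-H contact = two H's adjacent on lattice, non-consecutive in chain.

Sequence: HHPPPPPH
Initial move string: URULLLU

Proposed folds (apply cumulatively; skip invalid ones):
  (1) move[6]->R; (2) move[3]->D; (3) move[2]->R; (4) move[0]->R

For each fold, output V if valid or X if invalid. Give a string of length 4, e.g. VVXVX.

Answer: XXXV

Derivation:
Initial: URULLLU -> [(0, 0), (0, 1), (1, 1), (1, 2), (0, 2), (-1, 2), (-2, 2), (-2, 3)]
Fold 1: move[6]->R => URULLLR INVALID (collision), skipped
Fold 2: move[3]->D => URUDLLU INVALID (collision), skipped
Fold 3: move[2]->R => URRLLLU INVALID (collision), skipped
Fold 4: move[0]->R => RRULLLU VALID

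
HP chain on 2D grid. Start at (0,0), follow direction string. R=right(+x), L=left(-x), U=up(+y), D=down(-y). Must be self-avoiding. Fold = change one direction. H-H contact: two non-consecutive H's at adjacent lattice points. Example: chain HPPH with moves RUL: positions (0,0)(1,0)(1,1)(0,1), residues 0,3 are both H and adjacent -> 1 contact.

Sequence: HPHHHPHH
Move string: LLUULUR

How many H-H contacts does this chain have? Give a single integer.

Answer: 1

Derivation:
Positions: [(0, 0), (-1, 0), (-2, 0), (-2, 1), (-2, 2), (-3, 2), (-3, 3), (-2, 3)]
H-H contact: residue 4 @(-2,2) - residue 7 @(-2, 3)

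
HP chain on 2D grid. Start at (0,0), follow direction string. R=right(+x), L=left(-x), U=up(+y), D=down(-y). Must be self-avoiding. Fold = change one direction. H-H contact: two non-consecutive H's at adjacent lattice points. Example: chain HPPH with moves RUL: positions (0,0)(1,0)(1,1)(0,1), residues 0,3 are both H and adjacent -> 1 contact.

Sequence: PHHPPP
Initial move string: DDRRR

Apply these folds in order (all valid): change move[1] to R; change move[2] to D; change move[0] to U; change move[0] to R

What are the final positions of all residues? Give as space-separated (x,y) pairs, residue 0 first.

Answer: (0,0) (1,0) (2,0) (2,-1) (3,-1) (4,-1)

Derivation:
Initial moves: DDRRR
Fold: move[1]->R => DRRRR (positions: [(0, 0), (0, -1), (1, -1), (2, -1), (3, -1), (4, -1)])
Fold: move[2]->D => DRDRR (positions: [(0, 0), (0, -1), (1, -1), (1, -2), (2, -2), (3, -2)])
Fold: move[0]->U => URDRR (positions: [(0, 0), (0, 1), (1, 1), (1, 0), (2, 0), (3, 0)])
Fold: move[0]->R => RRDRR (positions: [(0, 0), (1, 0), (2, 0), (2, -1), (3, -1), (4, -1)])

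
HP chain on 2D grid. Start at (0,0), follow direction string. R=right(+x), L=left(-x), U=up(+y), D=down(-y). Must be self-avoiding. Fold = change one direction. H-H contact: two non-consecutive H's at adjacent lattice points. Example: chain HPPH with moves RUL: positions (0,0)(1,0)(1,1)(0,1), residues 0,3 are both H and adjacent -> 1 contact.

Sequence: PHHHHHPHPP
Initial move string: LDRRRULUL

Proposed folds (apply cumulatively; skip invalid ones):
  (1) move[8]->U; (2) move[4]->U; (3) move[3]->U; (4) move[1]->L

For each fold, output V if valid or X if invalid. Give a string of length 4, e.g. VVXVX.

Initial: LDRRRULUL -> [(0, 0), (-1, 0), (-1, -1), (0, -1), (1, -1), (2, -1), (2, 0), (1, 0), (1, 1), (0, 1)]
Fold 1: move[8]->U => LDRRRULUU VALID
Fold 2: move[4]->U => LDRRUULUU VALID
Fold 3: move[3]->U => LDRUUULUU INVALID (collision), skipped
Fold 4: move[1]->L => LLRRUULUU INVALID (collision), skipped

Answer: VVXX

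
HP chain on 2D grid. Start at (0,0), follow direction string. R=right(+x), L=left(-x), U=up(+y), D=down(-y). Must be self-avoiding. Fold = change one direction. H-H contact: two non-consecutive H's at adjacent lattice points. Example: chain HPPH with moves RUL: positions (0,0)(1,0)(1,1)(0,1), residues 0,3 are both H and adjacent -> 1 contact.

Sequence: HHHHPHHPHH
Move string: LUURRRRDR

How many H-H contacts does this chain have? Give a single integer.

Positions: [(0, 0), (-1, 0), (-1, 1), (-1, 2), (0, 2), (1, 2), (2, 2), (3, 2), (3, 1), (4, 1)]
No H-H contacts found.

Answer: 0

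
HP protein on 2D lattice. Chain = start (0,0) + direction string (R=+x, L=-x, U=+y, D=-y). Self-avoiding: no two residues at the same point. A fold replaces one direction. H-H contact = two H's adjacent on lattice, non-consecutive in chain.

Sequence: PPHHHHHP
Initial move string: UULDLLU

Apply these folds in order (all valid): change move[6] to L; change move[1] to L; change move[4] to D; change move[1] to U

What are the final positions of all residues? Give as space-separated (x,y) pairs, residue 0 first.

Initial moves: UULDLLU
Fold: move[6]->L => UULDLLL (positions: [(0, 0), (0, 1), (0, 2), (-1, 2), (-1, 1), (-2, 1), (-3, 1), (-4, 1)])
Fold: move[1]->L => ULLDLLL (positions: [(0, 0), (0, 1), (-1, 1), (-2, 1), (-2, 0), (-3, 0), (-4, 0), (-5, 0)])
Fold: move[4]->D => ULLDDLL (positions: [(0, 0), (0, 1), (-1, 1), (-2, 1), (-2, 0), (-2, -1), (-3, -1), (-4, -1)])
Fold: move[1]->U => UULDDLL (positions: [(0, 0), (0, 1), (0, 2), (-1, 2), (-1, 1), (-1, 0), (-2, 0), (-3, 0)])

Answer: (0,0) (0,1) (0,2) (-1,2) (-1,1) (-1,0) (-2,0) (-3,0)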